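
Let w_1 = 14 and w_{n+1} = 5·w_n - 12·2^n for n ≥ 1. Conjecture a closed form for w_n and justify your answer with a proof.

w_n = 2^(n + 2) + 6·5^(n - 1)

Computing the first terms: w_1 = 14, w_2 = 46, w_3 = 182. This suggests w_n = 2^(n + 2) + 6·5^(n - 1).
Base case (n = 1): the formula gives 14 = 14 = w_1.
Suppose the result is true for n = k, so w_k = 2^(k + 2) + 6·5^(k - 1).
Then w_{k+1} = 5·w_k - 12·2^k = 5·(2^(k + 2) + 6·5^(k - 1)) - 12·2^k = 2^(k + 3) + 6·5^k = 2^((k+1) + 2) + 6·5^((k+1) - 1),
which is the claimed formula at n = k+1.
This completes the induction.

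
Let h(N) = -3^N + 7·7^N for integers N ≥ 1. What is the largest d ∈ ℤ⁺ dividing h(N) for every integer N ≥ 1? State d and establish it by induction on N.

d = 2

Computing the first values: h(1) = 46 and h(2) = 334; gcd(46, 334) = 2, so d ≤ 2.
We prove 2 | -3^N + 7·7^N for all N ≥ 1 by induction on N.
Base case (N = 1): h(1) = 46 = 2·(23), so 2 | h(1).
Inductive step: suppose the statement holds for some i ≥ 1, i.e. 2 | h(i). Then
h(i+1) − 7·h(i) = (-3^(i+1) + 7·7^(i+1)) − 7·(-3^i + 7·7^i) = (-1)·3^i·(3 − 7) = (4)·3^i. Since 2 | h(i) by the inductive hypothesis, 2 | 7·h(i); and 2 | 4 since 4 = 2·2. Therefore 2 | h(i+1).
By the principle of mathematical induction, the result holds for all N ≥ 1.
Therefore the largest such d is 2.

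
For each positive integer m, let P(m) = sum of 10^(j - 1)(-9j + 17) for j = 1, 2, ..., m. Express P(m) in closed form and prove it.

We claim P(m) = 10^m(-m + 2) - 2 for all m ≥ 1.
For the base case m = 1: P(1) = 8, and the closed form gives 8. They agree.
Inductive step: suppose the statement holds for some j ≥ 1, so P(j) = 10^j(-j + 2) - 2.
Then P(j+1) = P(j) + (10^j(-9j + 8)) = (10^j(-j + 2) - 2) + (10^j(-9j + 8)).
Simplifying, P(j+1) = -10·10^j·j + 10·10^j - 2 = 10^(j+1)(-(j+1) + 2) - 2,
which is the closed form with m = j+1.
By induction, the statement is established for all m ≥ 1.

P(m) = 10^m(-m + 2) - 2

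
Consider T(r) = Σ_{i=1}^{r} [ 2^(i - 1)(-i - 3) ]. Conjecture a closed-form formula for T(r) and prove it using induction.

We claim T(r) = -2^r(r + 2) + 2 for all r ≥ 1.
Base case (r = 1): T(1) = -4, and the closed form gives -4. They agree.
Inductive step: suppose the statement holds for some i ≥ 1, so T(i) = -2^i(i + 2) + 2.
Then T(i+1) = T(i) + (2^i(-i - 4)) = (-2^i(i + 2) + 2) + (2^i(-i - 4)).
Simplifying, T(i+1) = -2·2^i·i - 6·2^i + 2 = -2^(i+1)((i+1) + 2) + 2,
which is the closed form with r = i+1.
By the principle of mathematical induction, the result holds for all r ≥ 1.

T(r) = -2^r(r + 2) + 2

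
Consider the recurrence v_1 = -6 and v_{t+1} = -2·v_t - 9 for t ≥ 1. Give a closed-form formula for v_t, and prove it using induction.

v_t = -3(-2)^(t - 1) - 3

Computing the first terms: v_1 = -6, v_2 = 3, v_3 = -15. This suggests v_t = -3(-2)^(t - 1) - 3.
Base case (t = 1): the formula gives -6 = -6 = v_1.
Inductive step: suppose the statement holds for some m ≥ 1, so v_m = -3(-2)^(m - 1) - 3.
Then v_{m+1} = -2·v_m - 9 = -2·(-3(-2)^(m - 1) - 3) - 9 = -3(-2)^m - 3 = -3(-2)^((m+1) - 1) - 3,
which is the claimed formula at t = m+1.
Hence, by induction on t, the claim holds for every t ≥ 1.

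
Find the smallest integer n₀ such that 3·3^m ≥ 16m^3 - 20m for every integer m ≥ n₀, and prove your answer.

n₀ = 7

At m = 6: 2187 < 3336, so the inequality fails and n₀ ≥ 7. We prove 3·3^m ≥ 16m^3 - 20m for all m ≥ 7.
Base step (m = 7): 3·3^m = 6561 and 16m^3 - 20m = 5348, so 6561 ≥ 5348.
Inductive step: assume the claim holds for m = j, so 3·3^j ≥ 16j^3 - 20j.
Then 3·3^(j + 1) = 3·(3·3^j) ≥ 3·(16j^3 - 20j).
Also, for j ≥ 7 we have 3·(16j^3 - 20j) ≥ 16(j+1)^3 - 20(j+1), since 3·(16j^3 - 20j) − (16(j+1)^3 - 20(j+1)) = 32j^3 - 48j^2 - 88j + 4, which is nonnegative for all j ≥ 7.
Combining, 3·3^(j + 1) ≥ 16(j+1)^3 - 20(j+1).
This completes the induction.
Hence the smallest such n₀ is 7.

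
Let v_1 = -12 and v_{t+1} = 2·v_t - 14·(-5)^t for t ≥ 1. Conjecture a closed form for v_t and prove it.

v_t = 2(-5)^t - 2^t

Computing the first terms: v_1 = -12, v_2 = 46, v_3 = -258. This suggests v_t = 2(-5)^t - 2^t.
When t = 1: the formula gives -12 = -12 = v_1.
Suppose the result is true for t = p, so v_p = 2(-5)^p - 2^p.
Then v_{p+1} = 2·v_p - 14·(-5)^p = 2·(2(-5)^p - 2^p) - 14·(-5)^p = 2(-5)^(p + 1) - 2^(p + 1),
which is the claimed formula at t = p+1.
By induction, the statement is established for all t ≥ 1.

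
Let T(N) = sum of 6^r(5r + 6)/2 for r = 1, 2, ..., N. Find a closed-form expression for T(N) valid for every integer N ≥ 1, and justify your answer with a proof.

We claim T(N) = 3·6^N(N + 1) - 3 for all N ≥ 1.
Base step (N = 1): T(1) = 33, and the closed form gives 33. They agree.
Inductive step: assume the claim holds for N = r, so T(r) = 3·6^r(r + 1) - 3.
Then T(r+1) = T(r) + (6^r(15r + 33)) = (3·6^r(r + 1) - 3) + (6^r(15r + 33)).
Simplifying, T(r+1) = 18·6^r·r + 36·6^r - 3 = 3·6^(r+1)((r+1) + 1) - 3,
which is the closed form with N = r+1.
Hence, by induction on N, the claim holds for every N ≥ 1.

T(N) = 3·6^N(N + 1) - 3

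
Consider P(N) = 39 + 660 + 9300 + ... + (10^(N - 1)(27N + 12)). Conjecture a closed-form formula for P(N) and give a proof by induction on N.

P(N) = 10^N(3N + 1) - 1

We claim P(N) = 10^N(3N + 1) - 1 for all N ≥ 1.
For the base case N = 1: P(1) = 39, and the closed form gives 39. They agree.
Suppose the result is true for N = p, so P(p) = 10^p(3p + 1) - 1.
Then P(p+1) = P(p) + (10^p(27p + 39)) = (10^p(3p + 1) - 1) + (10^p(27p + 39)).
Simplifying, P(p+1) = 30·10^p·p + 40·10^p - 1 = 10^(p+1)(3(p+1) + 1) - 1,
which is the closed form with N = p+1.
By induction, the statement is established for all N ≥ 1.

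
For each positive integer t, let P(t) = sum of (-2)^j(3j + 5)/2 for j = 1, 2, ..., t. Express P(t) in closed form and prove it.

We claim P(t) = (-2)^t(t + 2) - 2 for all t ≥ 1.
For the base case t = 1: P(1) = -8, and the closed form gives -8. They agree.
Inductive step: assume the claim holds for t = j, so P(j) = (-2)^j(j + 2) - 2.
Then P(j+1) = P(j) + ((-2)^j(-3j - 8)) = ((-2)^j(j + 2) - 2) + ((-2)^j(-3j - 8)).
Simplifying, P(j+1) = -2(-2)^j·j - 6(-2)^j - 2 = (-2)^(j+1)((j+1) + 2) - 2,
which is the closed form with t = j+1.
This completes the induction.

P(t) = (-2)^t(t + 2) - 2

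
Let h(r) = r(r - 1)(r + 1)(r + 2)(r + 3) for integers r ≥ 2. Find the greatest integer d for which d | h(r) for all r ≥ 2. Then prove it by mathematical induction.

Computing the first values: h(2) = 120 and h(3) = 720; gcd(120, 720) = 120, so d ≤ 120.
We prove 120 | r(r - 1)(r + 1)(r + 2)(r + 3) for all r ≥ 2 by induction on r.
For the base case r = 2: h(2) = 120 = 120·(1), so 120 | h(2).
Suppose the result is true for r = m, i.e. 120 | h(m). Then
h(m+1) − h(m) = m·(m+1)·(m+2)·(m+3)·(m+4) − (m-1)·m·(m+1)·(m+2)·(m+3) = m·(m+1)·(m+2)·(m+3)·[(m+4) − (m-1)] = 5·m·(m+1)·(m+2)·(m+3). The product of 4 consecutive integers is divisible by (4)! = 24, so h(m+1) − h(m) is divisible by 5·24 = 120. By the inductive hypothesis 120 | h(m), hence 120 | h(m+1).
Hence, by induction on r, the claim holds for every r ≥ 2.
Therefore the largest such d is 120.

d = 120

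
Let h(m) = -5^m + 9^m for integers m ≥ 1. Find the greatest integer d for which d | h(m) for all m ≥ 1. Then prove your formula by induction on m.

d = 4

Computing the first values: h(1) = 4 and h(2) = 56; gcd(4, 56) = 4, so d ≤ 4.
We prove 4 | -5^m + 9^m for all m ≥ 1 by induction on m.
Base case (m = 1): h(1) = 4 = 4·(1), so 4 | h(1).
For the inductive step, assume it holds for an arbitrary p ≥ 1, i.e. 4 | h(p). Then
9^{p+1} − 5^{p+1} = 9·9^p − 5·5^p = 9·(9^p − 5^p) + (4)·5^p. The first term is divisible by 4 by the inductive hypothesis, and the second term (4)·5^p is divisible by 4 since 4 | 4. Hence 4 | h(p+1).
By the principle of mathematical induction, the result holds for all m ≥ 1.
Therefore the largest such d is 4.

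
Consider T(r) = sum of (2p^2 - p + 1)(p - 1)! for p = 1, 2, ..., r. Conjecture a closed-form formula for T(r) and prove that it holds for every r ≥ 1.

We claim T(r) = (2r + 1)r! - 1 for all r ≥ 1.
Base case (r = 1): T(1) = 2, and the closed form gives 2. They agree.
Inductive step: suppose the statement holds for some p ≥ 1, so T(p) = (2p + 1)p! - 1.
Then T(p+1) = T(p) + ((2p^2 + 3p + 2)p!) = ((2p + 1)p! - 1) + ((2p^2 + 3p + 2)p!).
Simplifying, T(p+1) = (2(p+1) + 1)(p+1)! - 1,
which is the closed form with r = p+1.
Hence, by induction on r, the claim holds for every r ≥ 1.

T(r) = (2r + 1)r! - 1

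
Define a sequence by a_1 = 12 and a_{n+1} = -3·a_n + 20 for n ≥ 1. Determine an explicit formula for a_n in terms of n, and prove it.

Computing the first terms: a_1 = 12, a_2 = -16, a_3 = 68. This suggests a_n = 7(-3)^(n - 1) + 5.
Base step (n = 1): the formula gives 12 = 12 = a_1.
Inductive step: assume the claim holds for n = k, so a_k = 7(-3)^(k - 1) + 5.
Then a_{k+1} = -3·a_k + 20 = -3·(7(-3)^(k - 1) + 5) + 20 = 7(-3)^k + 5 = 7(-3)^((k+1) - 1) + 5,
which is the claimed formula at n = k+1.
This completes the induction.

a_n = 7(-3)^(n - 1) + 5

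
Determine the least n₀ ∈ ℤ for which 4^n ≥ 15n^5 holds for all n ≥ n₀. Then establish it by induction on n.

At n = 10: 1048576 < 1500000, so the inequality fails and n₀ ≥ 11. We prove 4^n ≥ 15n^5 for all n ≥ 11.
When n = 11: 4^n = 4194304 and 15n^5 = 2415765, so 4194304 ≥ 2415765.
Inductive step: assume the claim holds for n = k, so 4^k ≥ 15k^5.
Then 4^(k + 1) = 4·(4^k) ≥ 4·(15k^5).
Also, for k ≥ 11 we have 4·(15k^5) ≥ 15(k+1)^5, since 4 ≥ (1 + 1/k)^5 for all k ≥ 11.
Combining, 4^(k + 1) ≥ 15(k+1)^5.
Hence, by induction on n, the claim holds for every n ≥ 11.
Hence the smallest such n₀ is 11.

n₀ = 11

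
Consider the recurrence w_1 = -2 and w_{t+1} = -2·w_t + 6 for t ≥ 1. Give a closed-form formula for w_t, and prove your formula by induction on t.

w_t = -(-2)^(t + 1) + 2

Computing the first terms: w_1 = -2, w_2 = 10, w_3 = -14. This suggests w_t = -(-2)^(t + 1) + 2.
When t = 1: the formula gives -2 = -2 = w_1.
Inductive step: assume the claim holds for t = p, so w_p = -(-2)^(p + 1) + 2.
Then w_{p+1} = -2·w_p + 6 = -2·(-(-2)^(p + 1) + 2) + 6 = -(-2)^(p + 2) + 2 = -(-2)^((p+1) + 1) + 2,
which is the claimed formula at t = p+1.
By the principle of mathematical induction, the result holds for all t ≥ 1.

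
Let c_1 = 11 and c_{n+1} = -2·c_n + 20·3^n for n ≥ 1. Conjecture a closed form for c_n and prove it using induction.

Computing the first terms: c_1 = 11, c_2 = 38, c_3 = 104. This suggests c_n = -(-2)^(n - 1) + 4·3^n.
Base case (n = 1): the formula gives 11 = 11 = c_1.
Suppose the result is true for n = m, so c_m = -(-2)^(m - 1) + 4·3^m.
Then c_{m+1} = -2·c_m + 20·3^m = -2·(-(-2)^(m - 1) + 4·3^m) + 20·3^m = -(-2)^m + 4·3^(m + 1) = -(-2)^((m+1) - 1) + 4·3^(m+1),
which is the claimed formula at n = m+1.
This completes the induction.

c_n = -(-2)^(n - 1) + 4·3^n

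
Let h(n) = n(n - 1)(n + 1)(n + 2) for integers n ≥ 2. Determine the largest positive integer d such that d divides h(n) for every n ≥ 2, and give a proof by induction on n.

d = 24

Computing the first values: h(2) = 24 and h(3) = 120; gcd(24, 120) = 24, so d ≤ 24.
We prove 24 | n(n - 1)(n + 1)(n + 2) for all n ≥ 2 by induction on n.
Base step (n = 2): h(2) = 24 = 24·(1), so 24 | h(2).
For the inductive step, assume it holds for an arbitrary p ≥ 2, i.e. 24 | h(p). Then
h(p+1) − h(p) = p·(p+1)·(p+2)·(p+3) − (p-1)·p·(p+1)·(p+2) = p·(p+1)·(p+2)·[(p+3) − (p-1)] = 4·p·(p+1)·(p+2). The product of 3 consecutive integers is divisible by (3)! = 6, so h(p+1) − h(p) is divisible by 4·6 = 24. By the inductive hypothesis 24 | h(p), hence 24 | h(p+1).
This completes the induction.
Therefore the largest such d is 24.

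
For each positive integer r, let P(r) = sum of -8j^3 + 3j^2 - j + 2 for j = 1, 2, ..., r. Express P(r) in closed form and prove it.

P(r) = -r(2r^3 + 3r^2 + r - 2)

We claim P(r) = -r(2r^3 + 3r^2 + r - 2) for all r ≥ 1.
For the base case r = 1: P(1) = -4, and the closed form gives -4. They agree.
Inductive step: assume the claim holds for r = j, so P(j) = j(-2j^3 - 3j^2 - j + 2).
Then P(j+1) = P(j) + (-j - 8(j + 1)^3 + 3(j + 1)^2 + 1) = (j(-2j^3 - 3j^2 - j + 2)) + (-j - 8(j + 1)^3 + 3(j + 1)^2 + 1).
Simplifying, P(j+1) = -(j + 1)(2j^3 + 9j^2 + 13j + 4) = -(j+1)(2(j+1)^3 + 3(j+1)^2 + (j+1) - 2),
which is the closed form with r = j+1.
This completes the induction.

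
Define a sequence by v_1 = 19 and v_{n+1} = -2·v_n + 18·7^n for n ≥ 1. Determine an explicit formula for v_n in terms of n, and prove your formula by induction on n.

Computing the first terms: v_1 = 19, v_2 = 88, v_3 = 706. This suggests v_n = 5(-2)^(n - 1) + 2·7^n.
When n = 1: the formula gives 19 = 19 = v_1.
Suppose the result is true for n = k, so v_k = 5(-2)^(k - 1) + 2·7^k.
Then v_{k+1} = -2·v_k + 18·7^k = -2·(5(-2)^(k - 1) + 2·7^k) + 18·7^k = 5(-2)^k + 2·7^(k + 1) = 5(-2)^((k+1) - 1) + 2·7^(k+1),
which is the claimed formula at n = k+1.
By the principle of mathematical induction, the result holds for all n ≥ 1.

v_n = 5(-2)^(n - 1) + 2·7^n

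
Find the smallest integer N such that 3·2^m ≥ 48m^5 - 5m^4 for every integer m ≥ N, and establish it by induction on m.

At m = 28: 805306368 < 823024384, so the inequality fails and N ≥ 29. We prove 3·2^m ≥ 48m^5 - 5m^4 for all m ≥ 29.
When m = 29: 3·2^m = 1610612736 and 48m^5 - 5m^4 = 980998747, so 1610612736 ≥ 980998747.
Inductive step: assume the claim holds for m = r, so 3·2^r ≥ 48r^5 - 5r^4.
Then 3·2^(r + 1) = 2·(3·2^r) ≥ 2·(48r^5 - 5r^4).
Also, for r ≥ 29 we have 2·(48r^5 - 5r^4) ≥ 48(r+1)^5 - 5(r+1)^4, since 2·(48r^5 - 5r^4) − (48(r+1)^5 - 5(r+1)^4) = 48r^5 - 245r^4 - 460r^3 - 450r^2 - 220r - 43, which is nonnegative for all r ≥ 29.
Combining, 3·2^(r + 1) ≥ 48(r+1)^5 - 5(r+1)^4.
This completes the induction.
Hence the smallest such N is 29.

N = 29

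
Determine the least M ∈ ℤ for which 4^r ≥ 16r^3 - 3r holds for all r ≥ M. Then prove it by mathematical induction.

At r = 5: 1024 < 1985, so the inequality fails and M ≥ 6. We prove 4^r ≥ 16r^3 - 3r for all r ≥ 6.
Base case (r = 6): 4^r = 4096 and 16r^3 - 3r = 3438, so 4096 ≥ 3438.
Suppose the result is true for r = p, so 4^p ≥ 16p^3 - 3p.
Then 4^(p + 1) = 4·(4^p) ≥ 4·(16p^3 - 3p).
Also, for p ≥ 6 we have 4·(16p^3 - 3p) ≥ 16(p+1)^3 - 3(p+1), since 4·(16p^3 - 3p) − (16(p+1)^3 - 3(p+1)) = 48p^3 - 48p^2 - 57p - 13, which is nonnegative for all p ≥ 6.
Combining, 4^(p + 1) ≥ 16(p+1)^3 - 3(p+1).
Hence, by induction on r, the claim holds for every r ≥ 6.
Hence the smallest such M is 6.

M = 6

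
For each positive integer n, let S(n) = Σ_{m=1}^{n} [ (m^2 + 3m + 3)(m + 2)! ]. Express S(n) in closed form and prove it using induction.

S(n) = (n + 1)(n + 3)! - 6

We claim S(n) = (n + 1)(n + 3)! - 6 for all n ≥ 1.
Base case (n = 1): S(1) = 42, and the closed form gives 42. They agree.
Suppose the result is true for n = m, so S(m) = (m + 1)(m + 3)! - 6.
Then S(m+1) = S(m) + ((m^2 + 5m + 7)(m + 3)!) = ((m + 1)(m + 3)! - 6) + ((m^2 + 5m + 7)(m + 3)!).
Simplifying, S(m+1) = ((m+1) + 1)((m+1) + 3)! - 6,
which is the closed form with n = m+1.
By induction, the statement is established for all n ≥ 1.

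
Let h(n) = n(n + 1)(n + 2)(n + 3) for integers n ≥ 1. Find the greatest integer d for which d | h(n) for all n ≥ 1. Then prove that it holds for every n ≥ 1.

Computing the first values: h(1) = 24 and h(2) = 120; gcd(24, 120) = 24, so d ≤ 24.
We prove 24 | n(n + 1)(n + 2)(n + 3) for all n ≥ 1 by induction on n.
For the base case n = 1: h(1) = 24 = 24·(1), so 24 | h(1).
Suppose the result is true for n = r, i.e. 24 | h(r). Then
h(r+1) − h(r) = (r+1)·(r+2)·(r+3)·(r+4) − r·(r+1)·(r+2)·(r+3) = (r+1)·(r+2)·(r+3)·[(r+4) − r] = 4·(r+1)·(r+2)·(r+3). The product of 3 consecutive integers is divisible by (3)! = 6, so h(r+1) − h(r) is divisible by 4·6 = 24. By the inductive hypothesis 24 | h(r), hence 24 | h(r+1).
This completes the induction.
Therefore the largest such d is 24.

d = 24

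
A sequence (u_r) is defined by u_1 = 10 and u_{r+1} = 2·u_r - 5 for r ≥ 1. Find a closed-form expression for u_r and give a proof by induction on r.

Computing the first terms: u_1 = 10, u_2 = 15, u_3 = 25. This suggests u_r = 5·2^(r - 1) + 5.
Base case (r = 1): the formula gives 10 = 10 = u_1.
Suppose the result is true for r = k, so u_k = 5·2^(k - 1) + 5.
Then u_{k+1} = 2·u_k - 5 = 2·(5·2^(k - 1) + 5) - 5 = 5·2^k + 5 = 5·2^((k+1) - 1) + 5,
which is the claimed formula at r = k+1.
Hence, by induction on r, the claim holds for every r ≥ 1.

u_r = 5·2^(r - 1) + 5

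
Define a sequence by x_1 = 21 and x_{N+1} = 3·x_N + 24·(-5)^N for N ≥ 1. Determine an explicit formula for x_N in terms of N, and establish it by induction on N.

Computing the first terms: x_1 = 21, x_2 = -57, x_3 = 429. This suggests x_N = -3(-5)^N + 2·3^N.
Base case (N = 1): the formula gives 21 = 21 = x_1.
Inductive step: suppose the statement holds for some p ≥ 1, so x_p = -3(-5)^p + 2·3^p.
Then x_{p+1} = 3·x_p + 24·(-5)^p = 3·(-3(-5)^p + 2·3^p) + 24·(-5)^p = -3(-5)^(p + 1) + 2·3^(p + 1),
which is the claimed formula at N = p+1.
By induction, the statement is established for all N ≥ 1.

x_N = -3(-5)^N + 2·3^N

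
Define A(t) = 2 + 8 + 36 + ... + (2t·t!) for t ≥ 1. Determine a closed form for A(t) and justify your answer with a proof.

We claim A(t) = (2t + 2)t! - 2 for all t ≥ 1.
Base step (t = 1): A(1) = 2, and the closed form gives 2. They agree.
Inductive step: suppose the statement holds for some m ≥ 1, so A(m) = (2m + 2)m! - 2.
Then A(m+1) = A(m) + (2(m + 1)(m + 1)!) = ((2m + 2)m! - 2) + (2(m + 1)(m + 1)!).
Simplifying, A(m+1) = (2(m+1) + 2)(m+1)! - 2,
which is the closed form with t = m+1.
This completes the induction.

A(t) = (2t + 2)t! - 2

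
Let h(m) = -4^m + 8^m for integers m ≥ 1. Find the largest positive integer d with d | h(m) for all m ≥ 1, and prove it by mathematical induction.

d = 4

Computing the first values: h(1) = 4 and h(2) = 48; gcd(4, 48) = 4, so d ≤ 4.
We prove 4 | -4^m + 8^m for all m ≥ 1 by induction on m.
For the base case m = 1: h(1) = 4 = 4·(1), so 4 | h(1).
Inductive step: assume the claim holds for m = p, i.e. 4 | h(p). Then
8^{p+1} − 4^{p+1} = 8·8^p − 4·4^p = 8·(8^p − 4^p) + (4)·4^p. The first term is divisible by 4 by the inductive hypothesis, and the second term (4)·4^p is divisible by 4 since 4 | 4. Hence 4 | h(p+1).
Hence, by induction on m, the claim holds for every m ≥ 1.
Therefore the largest such d is 4.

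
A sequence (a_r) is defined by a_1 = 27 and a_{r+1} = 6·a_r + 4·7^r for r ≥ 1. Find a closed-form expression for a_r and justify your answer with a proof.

a_r = -6^(r - 1) + 4·7^r

Computing the first terms: a_1 = 27, a_2 = 190, a_3 = 1336. This suggests a_r = -6^(r - 1) + 4·7^r.
Base step (r = 1): the formula gives 27 = 27 = a_1.
Inductive step: assume the claim holds for r = i, so a_i = -6^(i - 1) + 4·7^i.
Then a_{i+1} = 6·a_i + 4·7^i = 6·(-6^(i - 1) + 4·7^i) + 4·7^i = -6^i + 4·7^(i + 1) = -6^((i+1) - 1) + 4·7^(i+1),
which is the claimed formula at r = i+1.
By induction, the statement is established for all r ≥ 1.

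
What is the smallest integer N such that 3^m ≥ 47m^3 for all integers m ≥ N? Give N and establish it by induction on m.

At m = 9: 19683 < 34263, so the inequality fails and N ≥ 10. We prove 3^m ≥ 47m^3 for all m ≥ 10.
For the base case m = 10: 3^m = 59049 and 47m^3 = 47000, so 59049 ≥ 47000.
Inductive step: suppose the statement holds for some k ≥ 10, so 3^k ≥ 47k^3.
Then 3^(k + 1) = 3·(3^k) ≥ 3·(47k^3).
Also, for k ≥ 10 we have 3·(47k^3) ≥ 47(k+1)^3, since 3 ≥ (1 + 1/k)^3 for all k ≥ 10.
Combining, 3^(k + 1) ≥ 47(k+1)^3.
By induction, the statement is established for all m ≥ 10.
Hence the smallest such N is 10.

N = 10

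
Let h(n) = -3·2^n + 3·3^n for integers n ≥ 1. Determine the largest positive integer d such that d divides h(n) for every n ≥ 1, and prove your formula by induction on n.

d = 3

Computing the first values: h(1) = 3 and h(2) = 15; gcd(3, 15) = 3, so d ≤ 3.
We prove 3 | -3·2^n + 3·3^n for all n ≥ 1 by induction on n.
Base step (n = 1): h(1) = 3 = 3·(1), so 3 | h(1).
Inductive step: assume the claim holds for n = k, i.e. 3 | h(k). Then
h(k+1) − 3·h(k) = (-3·2^(k+1) + 3·3^(k+1)) − 3·(-3·2^k + 3·3^k) = (-3)·2^k·(2 − 3) = (3)·2^k. Since 3 | h(k) by the inductive hypothesis, 3 | 3·h(k); and 3 | 3 since 3 = 3·1. Therefore 3 | h(k+1).
Hence, by induction on n, the claim holds for every n ≥ 1.
Therefore the largest such d is 3.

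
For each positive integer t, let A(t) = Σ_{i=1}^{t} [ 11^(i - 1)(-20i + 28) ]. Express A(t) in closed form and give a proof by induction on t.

We claim A(t) = 11^t(-2t + 3) - 3 for all t ≥ 1.
Base step (t = 1): A(1) = 8, and the closed form gives 8. They agree.
Suppose the result is true for t = i, so A(i) = 11^i(-2i + 3) - 3.
Then A(i+1) = A(i) + (11^i(-20i + 8)) = (11^i(-2i + 3) - 3) + (11^i(-20i + 8)).
Simplifying, A(i+1) = -22·11^i·i + 11·11^i - 3 = 11^(i+1)(-2(i+1) + 3) - 3,
which is the closed form with t = i+1.
This completes the induction.

A(t) = 11^t(-2t + 3) - 3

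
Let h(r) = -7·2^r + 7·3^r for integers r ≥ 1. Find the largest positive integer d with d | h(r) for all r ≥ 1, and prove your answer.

d = 7

Computing the first values: h(1) = 7 and h(2) = 35; gcd(7, 35) = 7, so d ≤ 7.
We prove 7 | -7·2^r + 7·3^r for all r ≥ 1 by induction on r.
Base step (r = 1): h(1) = 7 = 7·(1), so 7 | h(1).
Inductive step: suppose the statement holds for some i ≥ 1, i.e. 7 | h(i). Then
h(i+1) − 3·h(i) = (-7·2^(i+1) + 7·3^(i+1)) − 3·(-7·2^i + 7·3^i) = (-7)·2^i·(2 − 3) = (7)·2^i. Since 7 | h(i) by the inductive hypothesis, 7 | 3·h(i); and 7 | 7 since 7 = 7·1. Therefore 7 | h(i+1).
By the principle of mathematical induction, the result holds for all r ≥ 1.
Therefore the largest such d is 7.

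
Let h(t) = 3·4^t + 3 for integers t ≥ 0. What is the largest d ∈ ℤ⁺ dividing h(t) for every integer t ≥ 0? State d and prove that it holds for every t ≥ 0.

d = 3

Computing the first values: h(0) = 6 and h(1) = 15; gcd(6, 15) = 3, so d ≤ 3.
We prove 3 | 3·4^t + 3 for all t ≥ 0 by induction on t.
Base case (t = 0): h(0) = 6 = 3·(2), so 3 | h(0).
Suppose the result is true for t = r, i.e. 3 | h(r). Then
h(r+1) = 3·4^(r+1) + 3 = 4·(3·4^r + 3) - 9 = 4·h(r) - 9. The first term is divisible by 3 by the inductive hypothesis, and -9 is divisible by 3. Hence 3 | h(r+1).
By the principle of mathematical induction, the result holds for all t ≥ 0.
Therefore the largest such d is 3.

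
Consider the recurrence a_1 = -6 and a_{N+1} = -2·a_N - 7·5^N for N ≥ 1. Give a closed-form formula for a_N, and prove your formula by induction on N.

a_N = -(-2)^(N - 1) - 5^N

Computing the first terms: a_1 = -6, a_2 = -23, a_3 = -129. This suggests a_N = -(-2)^(N - 1) - 5^N.
Base case (N = 1): the formula gives -6 = -6 = a_1.
Inductive step: assume the claim holds for N = j, so a_j = -(-2)^(j - 1) - 5^j.
Then a_{j+1} = -2·a_j - 7·5^j = -2·(-(-2)^(j - 1) - 5^j) - 7·5^j = -(-2)^j - 5^(j + 1) = -(-2)^((j+1) - 1) - 5^(j+1),
which is the claimed formula at N = j+1.
By induction, the statement is established for all N ≥ 1.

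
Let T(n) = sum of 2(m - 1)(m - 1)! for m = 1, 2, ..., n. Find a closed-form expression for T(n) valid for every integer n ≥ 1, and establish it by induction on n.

T(n) = 2n! - 2

We claim T(n) = 2n! - 2 for all n ≥ 1.
Base case (n = 1): T(1) = 0, and the closed form gives 0. They agree.
Inductive step: assume the claim holds for n = m, so T(m) = 2m! - 2.
Then T(m+1) = T(m) + (2m·m!) = (2m! - 2) + (2m·m!).
Simplifying, T(m+1) = 2(m+1)! - 2,
which is the closed form with n = m+1.
By induction, the statement is established for all n ≥ 1.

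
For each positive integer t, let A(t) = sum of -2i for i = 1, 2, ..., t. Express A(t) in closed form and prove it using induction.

A(t) = -t(t + 1)

We claim A(t) = -t(t + 1) for all t ≥ 1.
Base step (t = 1): A(1) = -2, and the closed form gives -2. They agree.
Inductive step: assume the claim holds for t = i, so A(i) = i(-i - 1).
Then A(i+1) = A(i) + (-2i - 2) = (i(-i - 1)) + (-2i - 2).
Simplifying, A(i+1) = -(i + 1)(i + 2) = -(i+1)((i+1) + 1),
which is the closed form with t = i+1.
This completes the induction.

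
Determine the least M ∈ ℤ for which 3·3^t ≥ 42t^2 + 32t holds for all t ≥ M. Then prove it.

At t = 5: 729 < 1210, so the inequality fails and M ≥ 6. We prove 3·3^t ≥ 42t^2 + 32t for all t ≥ 6.
Base step (t = 6): 3·3^t = 2187 and 42t^2 + 32t = 1704, so 2187 ≥ 1704.
Inductive step: suppose the statement holds for some r ≥ 6, so 3·3^r ≥ 42r^2 + 32r.
Then 3·3^(r + 1) = 3·(3·3^r) ≥ 3·(42r^2 + 32r).
Also, for r ≥ 6 we have 3·(42r^2 + 32r) ≥ 42(r+1)^2 + 32(r+1), since 3·(42r^2 + 32r) − (42(r+1)^2 + 32(r+1)) = 84r^2 - 20r - 74, which is nonnegative for all r ≥ 6.
Combining, 3·3^(r + 1) ≥ 42(r+1)^2 + 32(r+1).
By the principle of mathematical induction, the result holds for all t ≥ 6.
Hence the smallest such M is 6.

M = 6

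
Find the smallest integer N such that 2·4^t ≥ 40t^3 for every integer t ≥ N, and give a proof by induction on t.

At t = 6: 8192 < 8640, so the inequality fails and N ≥ 7. We prove 2·4^t ≥ 40t^3 for all t ≥ 7.
Base step (t = 7): 2·4^t = 32768 and 40t^3 = 13720, so 32768 ≥ 13720.
For the inductive step, assume it holds for an arbitrary j ≥ 7, so 2·4^j ≥ 40j^3.
Then 2·4^(j + 1) = 4·(2·4^j) ≥ 4·(40j^3).
Also, for j ≥ 7 we have 4·(40j^3) ≥ 40(j+1)^3, since 4 ≥ (1 + 1/j)^3 for all j ≥ 7.
Combining, 2·4^(j + 1) ≥ 40(j+1)^3.
Hence, by induction on t, the claim holds for every t ≥ 7.
Hence the smallest such N is 7.

N = 7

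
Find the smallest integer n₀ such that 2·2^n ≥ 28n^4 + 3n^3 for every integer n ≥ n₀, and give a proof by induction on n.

At n = 21: 4194304 < 5473251, so the inequality fails and n₀ ≥ 22. We prove 2·2^n ≥ 28n^4 + 3n^3 for all n ≥ 22.
Base step (n = 22): 2·2^n = 8388608 and 28n^4 + 3n^3 = 6591112, so 8388608 ≥ 6591112.
Inductive step: assume the claim holds for n = m, so 2·2^m ≥ 28m^4 + 3m^3.
Then 2·2^(m + 1) = 2·(2·2^m) ≥ 2·(28m^4 + 3m^3).
Also, for m ≥ 22 we have 2·(28m^4 + 3m^3) ≥ 28(m+1)^4 + 3(m+1)^3, since 2·(28m^4 + 3m^3) − (28(m+1)^4 + 3(m+1)^3) = 28m^4 - 109m^3 - 177m^2 - 121m - 31, which is nonnegative for all m ≥ 22.
Combining, 2·2^(m + 1) ≥ 28(m+1)^4 + 3(m+1)^3.
By induction, the statement is established for all n ≥ 22.
Hence the smallest such n₀ is 22.

n₀ = 22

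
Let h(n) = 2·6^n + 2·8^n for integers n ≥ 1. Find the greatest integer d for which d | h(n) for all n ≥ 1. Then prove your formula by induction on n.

Computing the first values: h(1) = 28 and h(2) = 200; gcd(28, 200) = 4, so d ≤ 4.
We prove 4 | 2·6^n + 2·8^n for all n ≥ 1 by induction on n.
When n = 1: h(1) = 28 = 4·(7), so 4 | h(1).
For the inductive step, assume it holds for an arbitrary k ≥ 1, i.e. 4 | h(k). Then
h(k+1) − 8·h(k) = (2·6^(k+1) + 2·8^(k+1)) − 8·(2·6^k + 2·8^k) = (2)·6^k·(6 − 8) = (-4)·6^k. Since 4 | h(k) by the inductive hypothesis, 4 | 8·h(k); and 4 | -4 since -4 = 4·-1. Therefore 4 | h(k+1).
Hence, by induction on n, the claim holds for every n ≥ 1.
Therefore the largest such d is 4.

d = 4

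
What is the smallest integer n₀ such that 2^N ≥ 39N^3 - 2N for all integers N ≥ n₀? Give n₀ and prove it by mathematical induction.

n₀ = 18

At N = 17: 131072 < 191573, so the inequality fails and n₀ ≥ 18. We prove 2^N ≥ 39N^3 - 2N for all N ≥ 18.
Base case (N = 18): 2^N = 262144 and 39N^3 - 2N = 227412, so 262144 ≥ 227412.
Inductive step: assume the claim holds for N = m, so 2^m ≥ 39m^3 - 2m.
Then 2^(m + 1) = 2·(2^m) ≥ 2·(39m^3 - 2m).
Also, for m ≥ 18 we have 2·(39m^3 - 2m) ≥ 39(m+1)^3 - 2(m+1), since 2·(39m^3 - 2m) − (39(m+1)^3 - 2(m+1)) = 39m^3 - 117m^2 - 119m - 37, which is nonnegative for all m ≥ 18.
Combining, 2^(m + 1) ≥ 39(m+1)^3 - 2(m+1).
By the principle of mathematical induction, the result holds for all N ≥ 18.
Hence the smallest such n₀ is 18.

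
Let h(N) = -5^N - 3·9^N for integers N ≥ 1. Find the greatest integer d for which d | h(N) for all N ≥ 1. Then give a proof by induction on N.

Computing the first values: h(1) = -32 and h(2) = -268; gcd(-32, -268) = 4, so d ≤ 4.
We prove 4 | -5^N - 3·9^N for all N ≥ 1 by induction on N.
When N = 1: h(1) = -32 = 4·(-8), so 4 | h(1).
Inductive step: suppose the statement holds for some j ≥ 1, i.e. 4 | h(j). Then
h(j+1) − 9·h(j) = (-5^(j+1) - 3·9^(j+1)) − 9·(-5^j - 3·9^j) = (-1)·5^j·(5 − 9) = (4)·5^j. Since 4 | h(j) by the inductive hypothesis, 4 | 9·h(j); and 4 | 4 since 4 = 4·1. Therefore 4 | h(j+1).
This completes the induction.
Therefore the largest such d is 4.

d = 4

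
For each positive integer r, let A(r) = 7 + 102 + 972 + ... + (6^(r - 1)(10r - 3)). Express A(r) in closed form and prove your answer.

We claim A(r) = 6^r(2r - 1) + 1 for all r ≥ 1.
When r = 1: A(1) = 7, and the closed form gives 7. They agree.
Inductive step: suppose the statement holds for some k ≥ 1, so A(k) = 6^k(2k - 1) + 1.
Then A(k+1) = A(k) + (6^k(10k + 7)) = (6^k(2k - 1) + 1) + (6^k(10k + 7)).
Simplifying, A(k+1) = 12·6^k·k + 6·6^k + 1 = 6^(k+1)(2(k+1) - 1) + 1,
which is the closed form with r = k+1.
Hence, by induction on r, the claim holds for every r ≥ 1.

A(r) = 6^r(2r - 1) + 1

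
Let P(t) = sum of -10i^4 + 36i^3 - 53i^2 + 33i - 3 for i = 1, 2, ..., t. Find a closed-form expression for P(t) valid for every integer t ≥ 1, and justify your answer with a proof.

We claim P(t) = -t(2t^4 - 4t^3 + 3t^2 + t - 5) for all t ≥ 1.
For the base case t = 1: P(1) = 3, and the closed form gives 3. They agree.
For the inductive step, assume it holds for an arbitrary i ≥ 1, so P(i) = i(-2i^4 + 4i^3 - 3i^2 - i + 5).
Then P(i+1) = P(i) + (-10i^4 - 4i^3 - 5i^2 - 5i + 3) = (i(-2i^4 + 4i^3 - 3i^2 - i + 5)) + (-10i^4 - 4i^3 - 5i^2 - 5i + 3).
Simplifying, P(i+1) = -(i + 1)(2i^4 + 4i^3 + 3i^2 + 3i - 3) = -(i+1)(2(i+1)^4 - 4(i+1)^3 + 3(i+1)^2 + (i+1) - 5),
which is the closed form with t = i+1.
Hence, by induction on t, the claim holds for every t ≥ 1.

P(t) = -t(2t^4 - 4t^3 + 3t^2 + t - 5)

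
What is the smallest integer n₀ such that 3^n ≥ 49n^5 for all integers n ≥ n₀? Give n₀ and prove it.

n₀ = 17

At n = 16: 43046721 < 51380224, so the inequality fails and n₀ ≥ 17. We prove 3^n ≥ 49n^5 for all n ≥ 17.
Base case (n = 17): 3^n = 129140163 and 49n^5 = 69572993, so 129140163 ≥ 69572993.
Inductive step: assume the claim holds for n = m, so 3^m ≥ 49m^5.
Then 3^(m + 1) = 3·(3^m) ≥ 3·(49m^5).
Also, for m ≥ 17 we have 3·(49m^5) ≥ 49(m+1)^5, since 3 ≥ (1 + 1/m)^5 for all m ≥ 17.
Combining, 3^(m + 1) ≥ 49(m+1)^5.
By the principle of mathematical induction, the result holds for all n ≥ 17.
Hence the smallest such n₀ is 17.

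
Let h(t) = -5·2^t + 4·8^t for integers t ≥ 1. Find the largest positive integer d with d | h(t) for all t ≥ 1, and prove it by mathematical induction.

Computing the first values: h(1) = 22 and h(2) = 236; gcd(22, 236) = 2, so d ≤ 2.
We prove 2 | -5·2^t + 4·8^t for all t ≥ 1 by induction on t.
When t = 1: h(1) = 22 = 2·(11), so 2 | h(1).
Suppose the result is true for t = j, i.e. 2 | h(j). Then
h(j+1) − 8·h(j) = (-5·2^(j+1) + 4·8^(j+1)) − 8·(-5·2^j + 4·8^j) = (-5)·2^j·(2 − 8) = (30)·2^j. Since 2 | h(j) by the inductive hypothesis, 2 | 8·h(j); and 2 | 30 since 30 = 2·15. Therefore 2 | h(j+1).
Hence, by induction on t, the claim holds for every t ≥ 1.
Therefore the largest such d is 2.

d = 2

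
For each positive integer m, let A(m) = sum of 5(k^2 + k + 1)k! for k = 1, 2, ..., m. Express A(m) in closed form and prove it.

We claim A(m) = (5m + 5)(m + 1)! - 5 for all m ≥ 1.
Base step (m = 1): A(1) = 15, and the closed form gives 15. They agree.
Suppose the result is true for m = k, so A(k) = (5k + 5)(k + 1)! - 5.
Then A(k+1) = A(k) + (5(k^2 + 3k + 3)(k + 1)!) = ((5k + 5)(k + 1)! - 5) + (5(k^2 + 3k + 3)(k + 1)!).
Simplifying, A(k+1) = (5(k+1) + 5)((k+1) + 1)! - 5,
which is the closed form with m = k+1.
By induction, the statement is established for all m ≥ 1.

A(m) = (5m + 5)(m + 1)! - 5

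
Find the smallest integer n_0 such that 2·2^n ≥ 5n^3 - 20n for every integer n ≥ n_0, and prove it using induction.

At n = 12: 8192 < 8400, so the inequality fails and n_0 ≥ 13. We prove 2·2^n ≥ 5n^3 - 20n for all n ≥ 13.
For the base case n = 13: 2·2^n = 16384 and 5n^3 - 20n = 10725, so 16384 ≥ 10725.
Inductive step: suppose the statement holds for some j ≥ 13, so 2·2^j ≥ 5j^3 - 20j.
Then 2·2^(j + 1) = 2·(2·2^j) ≥ 2·(5j^3 - 20j).
Also, for j ≥ 13 we have 2·(5j^3 - 20j) ≥ 5(j+1)^3 - 20(j+1), since 2·(5j^3 - 20j) − (5(j+1)^3 - 20(j+1)) = 5j^3 - 15j^2 - 35j + 15, which is nonnegative for all j ≥ 13.
Combining, 2·2^(j + 1) ≥ 5(j+1)^3 - 20(j+1).
This completes the induction.
Hence the smallest such n_0 is 13.

n_0 = 13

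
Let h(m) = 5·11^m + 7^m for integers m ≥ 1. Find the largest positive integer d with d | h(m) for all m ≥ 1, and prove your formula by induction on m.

d = 2

Computing the first values: h(1) = 62 and h(2) = 654; gcd(62, 654) = 2, so d ≤ 2.
We prove 2 | 5·11^m + 7^m for all m ≥ 1 by induction on m.
Base step (m = 1): h(1) = 62 = 2·(31), so 2 | h(1).
Inductive step: assume the claim holds for m = i, i.e. 2 | h(i). Then
h(i+1) − 11·h(i) = (5·11^(i+1) + 7^(i+1)) − 11·(5·11^i + 7^i) = (1)·7^i·(7 − 11) = (-4)·7^i. Since 2 | h(i) by the inductive hypothesis, 2 | 11·h(i); and 2 | -4 since -4 = 2·-2. Therefore 2 | h(i+1).
This completes the induction.
Therefore the largest such d is 2.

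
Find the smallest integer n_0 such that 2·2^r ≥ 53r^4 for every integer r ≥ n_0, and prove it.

At r = 22: 8388608 < 12415568, so the inequality fails and n_0 ≥ 23. We prove 2·2^r ≥ 53r^4 for all r ≥ 23.
When r = 23: 2·2^r = 16777216 and 53r^4 = 14831573, so 16777216 ≥ 14831573.
Suppose the result is true for r = k, so 2·2^k ≥ 53k^4.
Then 2·2^(k + 1) = 2·(2·2^k) ≥ 2·(53k^4).
Also, for k ≥ 23 we have 2·(53k^4) ≥ 53(k+1)^4, since 2 ≥ (1 + 1/k)^4 for all k ≥ 23.
Combining, 2·2^(k + 1) ≥ 53(k+1)^4.
This completes the induction.
Hence the smallest such n_0 is 23.

n_0 = 23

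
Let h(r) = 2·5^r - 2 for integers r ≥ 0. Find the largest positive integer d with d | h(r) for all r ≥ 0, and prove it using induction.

Computing the first values: h(0) = 0 and h(1) = 8; gcd(0, 8) = 8, so d ≤ 8.
We prove 8 | 2·5^r - 2 for all r ≥ 0 by induction on r.
Base step (r = 0): h(0) = 0 = 8·(0), so 8 | h(0).
Inductive step: suppose the statement holds for some k ≥ 0, i.e. 8 | h(k). Then
h(k+1) = 2·5^(k+1) - 2 = 5·(2·5^k - 2) + 8 = 5·h(k) + 8. The first term is divisible by 8 by the inductive hypothesis, and 8 is divisible by 8. Hence 8 | h(k+1).
By induction, the statement is established for all r ≥ 0.
Therefore the largest such d is 8.

d = 8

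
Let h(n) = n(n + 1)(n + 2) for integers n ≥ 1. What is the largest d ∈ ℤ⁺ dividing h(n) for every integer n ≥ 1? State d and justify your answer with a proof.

Computing the first values: h(1) = 6 and h(2) = 24; gcd(6, 24) = 6, so d ≤ 6.
We prove 6 | n(n + 1)(n + 2) for all n ≥ 1 by induction on n.
Base step (n = 1): h(1) = 6 = 6·(1), so 6 | h(1).
Inductive step: suppose the statement holds for some j ≥ 1, i.e. 6 | h(j). Then
h(j+1) − h(j) = (j+1)·(j+2)·(j+3) − j·(j+1)·(j+2) = (j+1)·(j+2)·[(j+3) − j] = 3·(j+1)·(j+2). The product of 2 consecutive integers is divisible by (2)! = 2, so h(j+1) − h(j) is divisible by 3·2 = 6. By the inductive hypothesis 6 | h(j), hence 6 | h(j+1).
By induction, the statement is established for all n ≥ 1.
Therefore the largest such d is 6.

d = 6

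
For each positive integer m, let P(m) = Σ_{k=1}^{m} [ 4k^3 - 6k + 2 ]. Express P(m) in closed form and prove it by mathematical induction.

P(m) = m(m - 1)(m^2 + 3m + 1)

We claim P(m) = m(m - 1)(m^2 + 3m + 1) for all m ≥ 1.
For the base case m = 1: P(1) = 0, and the closed form gives 0. They agree.
Suppose the result is true for m = k, so P(k) = k(k^3 + 2k^2 - 2k - 1).
Then P(k+1) = P(k) + (-6k + 4(k + 1)^3 - 4) = (k(k^3 + 2k^2 - 2k - 1)) + (-6k + 4(k + 1)^3 - 4).
Simplifying, P(k+1) = k(k + 1)(k^2 + 5k + 5) = (k+1)((k+1) - 1)((k+1)^2 + 3(k+1) + 1),
which is the closed form with m = k+1.
Hence, by induction on m, the claim holds for every m ≥ 1.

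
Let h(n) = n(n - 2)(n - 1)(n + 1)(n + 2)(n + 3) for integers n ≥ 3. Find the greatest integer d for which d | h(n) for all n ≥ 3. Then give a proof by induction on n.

Computing the first values: h(3) = 720 and h(4) = 5040; gcd(720, 5040) = 720, so d ≤ 720.
We prove 720 | n(n - 2)(n - 1)(n + 1)(n + 2)(n + 3) for all n ≥ 3 by induction on n.
For the base case n = 3: h(3) = 720 = 720·(1), so 720 | h(3).
Inductive step: assume the claim holds for n = p, i.e. 720 | h(p). Then
h(p+1) − h(p) = (p-1)·p·(p+1)·(p+2)·(p+3)·(p+4) − (p-2)·(p-1)·p·(p+1)·(p+2)·(p+3) = (p-1)·p·(p+1)·(p+2)·(p+3)·[(p+4) − (p-2)] = 6·(p-1)·p·(p+1)·(p+2)·(p+3). The product of 5 consecutive integers is divisible by (5)! = 120, so h(p+1) − h(p) is divisible by 6·120 = 720. By the inductive hypothesis 720 | h(p), hence 720 | h(p+1).
This completes the induction.
Therefore the largest such d is 720.

d = 720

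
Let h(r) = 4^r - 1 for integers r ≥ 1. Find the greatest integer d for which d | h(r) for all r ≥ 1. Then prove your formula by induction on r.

d = 3

Computing the first values: h(1) = 3 and h(2) = 15; gcd(3, 15) = 3, so d ≤ 3.
We prove 3 | 4^r - 1 for all r ≥ 1 by induction on r.
Base step (r = 1): h(1) = 3 = 3·(1), so 3 | h(1).
Inductive step: assume the claim holds for r = i, i.e. 3 | h(i). Then
4^{i+1} − 1^{i+1} = 4·4^i − 1·1^i = 4·(4^i − 1^i) + (3)·1^i. The first term is divisible by 3 by the inductive hypothesis, and the second term (3)·1^i is divisible by 3 since 3 | 3. Hence 3 | h(i+1).
By induction, the statement is established for all r ≥ 1.
Therefore the largest such d is 3.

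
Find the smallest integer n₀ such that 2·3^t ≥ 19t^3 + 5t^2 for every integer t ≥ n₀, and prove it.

n₀ = 8

At t = 7: 4374 < 6762, so the inequality fails and n₀ ≥ 8. We prove 2·3^t ≥ 19t^3 + 5t^2 for all t ≥ 8.
When t = 8: 2·3^t = 13122 and 19t^3 + 5t^2 = 10048, so 13122 ≥ 10048.
For the inductive step, assume it holds for an arbitrary i ≥ 8, so 2·3^i ≥ 19i^3 + 5i^2.
Then 2·3^(i + 1) = 3·(2·3^i) ≥ 3·(19i^3 + 5i^2).
Also, for i ≥ 8 we have 3·(19i^3 + 5i^2) ≥ 19(i+1)^3 + 5(i+1)^2, since 3·(19i^3 + 5i^2) − (19(i+1)^3 + 5(i+1)^2) = 38i^3 - 47i^2 - 67i - 24, which is nonnegative for all i ≥ 8.
Combining, 2·3^(i + 1) ≥ 19(i+1)^3 + 5(i+1)^2.
By the principle of mathematical induction, the result holds for all t ≥ 8.
Hence the smallest such n₀ is 8.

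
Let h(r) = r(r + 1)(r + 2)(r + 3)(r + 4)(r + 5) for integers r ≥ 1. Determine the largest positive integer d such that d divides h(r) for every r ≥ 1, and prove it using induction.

Computing the first values: h(1) = 720 and h(2) = 5040; gcd(720, 5040) = 720, so d ≤ 720.
We prove 720 | r(r + 1)(r + 2)(r + 3)(r + 4)(r + 5) for all r ≥ 1 by induction on r.
Base case (r = 1): h(1) = 720 = 720·(1), so 720 | h(1).
Suppose the result is true for r = i, i.e. 720 | h(i). Then
h(i+1) − h(i) = (i+1)·(i+2)·(i+3)·(i+4)·(i+5)·(i+6) − i·(i+1)·(i+2)·(i+3)·(i+4)·(i+5) = (i+1)·(i+2)·(i+3)·(i+4)·(i+5)·[(i+6) − i] = 6·(i+1)·(i+2)·(i+3)·(i+4)·(i+5). The product of 5 consecutive integers is divisible by (5)! = 120, so h(i+1) − h(i) is divisible by 6·120 = 720. By the inductive hypothesis 720 | h(i), hence 720 | h(i+1).
By the principle of mathematical induction, the result holds for all r ≥ 1.
Therefore the largest such d is 720.

d = 720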